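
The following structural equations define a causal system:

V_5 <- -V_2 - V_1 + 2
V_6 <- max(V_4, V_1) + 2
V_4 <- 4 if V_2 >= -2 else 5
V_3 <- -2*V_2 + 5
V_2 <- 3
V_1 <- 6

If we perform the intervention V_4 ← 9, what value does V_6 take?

Under do(V_4=9), the mechanism V_4 <- 4 if V_2 >= -2 else 5 is discarded; V_4 is fixed at 9.
V_6 = max(V_4, V_1) + 2  [with V_4=9, V_1=6]  = 11

11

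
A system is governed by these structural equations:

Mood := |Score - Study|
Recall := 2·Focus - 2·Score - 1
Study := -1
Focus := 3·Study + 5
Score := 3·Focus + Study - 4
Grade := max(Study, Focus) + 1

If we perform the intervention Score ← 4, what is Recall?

-5

do(Score=4) replaces the equation Score := 3·Focus + Study - 4 with the constant Score = 4.
Focus = 3·Study + 5  [with Study=-1]  = 2
Recall = 2·Focus - 2·Score - 1  [with Focus=2, Score=4]  = -5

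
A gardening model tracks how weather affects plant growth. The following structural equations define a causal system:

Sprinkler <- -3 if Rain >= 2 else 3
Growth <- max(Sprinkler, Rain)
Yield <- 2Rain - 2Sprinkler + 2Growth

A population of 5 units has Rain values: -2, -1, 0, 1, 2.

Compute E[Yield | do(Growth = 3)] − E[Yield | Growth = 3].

3.4

Every unit gets Growth=3 under the intervention. Yield values become -4, -2, 0, 2, 16; E[Yield|do(Growth=3)] = 2.4.
Conditioning on Growth=3 selects the 4 unit(s) with Rain ∈ {-2, -1, 0, 1}. Their Yield values: -4, -2, 0, 2. Mean = -1.
Difference = 2.4 − (-1) = 3.4.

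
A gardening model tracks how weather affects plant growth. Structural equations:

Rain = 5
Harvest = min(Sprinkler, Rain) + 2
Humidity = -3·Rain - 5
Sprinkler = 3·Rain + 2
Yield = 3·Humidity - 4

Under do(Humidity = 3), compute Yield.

The intervention breaks the incoming arrows to Humidity: Humidity = -3·Rain - 5 no longer applies, and Humidity = 3.
Yield = 3·Humidity - 4  [with Humidity=3]  = 5

5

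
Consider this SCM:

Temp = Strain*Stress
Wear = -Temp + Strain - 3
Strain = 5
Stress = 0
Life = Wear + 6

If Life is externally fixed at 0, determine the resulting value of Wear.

The intervention breaks the incoming arrows to Life: Life = Wear + 6 no longer applies, and Life = 0.
Since Wear is not a descendant of the intervened variable, it is unaffected.
Temp = Strain*Stress  [with Strain=5, Stress=0]  = 0
Wear = -Temp + Strain - 3  [with Temp=0, Strain=5]  = 2

2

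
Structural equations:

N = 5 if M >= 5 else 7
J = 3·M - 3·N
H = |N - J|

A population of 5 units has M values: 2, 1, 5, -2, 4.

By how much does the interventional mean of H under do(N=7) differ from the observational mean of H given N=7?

-2.25

Under do(N=7), N's equation is replaced by N=7 for every unit. Per-unit H: 22, 25, 13, 34, 16. Mean = 22.
E[H|N=7] averages over only the 4 units with N=7 (M = 2, 1, -2, 4): H = 22, 25, 34, 16, mean 24.25.
Difference = 22 − 24.25 = -2.25.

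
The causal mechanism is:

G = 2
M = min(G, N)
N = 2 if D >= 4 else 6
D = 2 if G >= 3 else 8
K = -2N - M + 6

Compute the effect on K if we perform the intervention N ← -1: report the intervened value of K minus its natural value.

do(N=-1) replaces the equation N = 2 if D >= 4 else 6 with the constant N = -1.
M = min(G, N)  [with G=2, N=-1]  = -1
K = -2N - M + 6  [with N=-1, M=-1]  = 9
Without intervention: D = 2 if G >= 3 else 8  [with G=2]  = 8; N = 2 if D >= 4 else 6  [with D=8]  = 2; M = min(G, N)  [with G=2, N=2]  = 2; K = -2N - M + 6  [with N=2, M=2]  = 0.
Change = 9 − 0 = 9.

9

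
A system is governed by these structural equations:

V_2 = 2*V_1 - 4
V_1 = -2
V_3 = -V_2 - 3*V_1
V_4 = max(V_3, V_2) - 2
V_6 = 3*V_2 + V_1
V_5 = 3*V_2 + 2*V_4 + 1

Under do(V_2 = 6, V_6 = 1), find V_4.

4

The joint intervention fixes V_2 = 6, V_6 = 1, removing each variable's own equation.
V_3 = -V_2 - 3*V_1  [with V_2=6, V_1=-2]  = 0
V_4 = max(V_3, V_2) - 2  [with V_3=0, V_2=6]  = 4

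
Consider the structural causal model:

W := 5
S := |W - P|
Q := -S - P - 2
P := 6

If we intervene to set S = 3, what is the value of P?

Under do(S=3), the mechanism S := |W - P| is discarded; S is fixed at 3.
P is not downstream of the intervention, so its value is determined by the original equations.

6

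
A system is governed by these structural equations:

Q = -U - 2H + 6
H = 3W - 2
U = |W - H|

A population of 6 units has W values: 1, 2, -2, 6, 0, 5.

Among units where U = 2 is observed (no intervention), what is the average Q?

2

Observing U=2 restricts to units where U's equation naturally yields 2: W ∈ {2, 0}. In that subpopulation Q = -4, 8, mean 2.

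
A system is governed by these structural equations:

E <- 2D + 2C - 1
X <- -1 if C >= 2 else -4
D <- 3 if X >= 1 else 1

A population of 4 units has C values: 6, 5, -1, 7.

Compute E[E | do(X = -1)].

do(X=-1) breaks X's dependence on C. With X=-1 fixed, E across the units is 13, 11, -1, 15, mean 9.5.

9.5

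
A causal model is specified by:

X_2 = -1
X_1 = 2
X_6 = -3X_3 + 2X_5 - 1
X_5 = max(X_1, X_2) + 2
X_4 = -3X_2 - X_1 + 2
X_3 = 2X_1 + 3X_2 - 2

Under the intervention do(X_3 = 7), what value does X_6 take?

The intervention breaks the incoming arrows to X_3: X_3 = 2X_1 + 3X_2 - 2 no longer applies, and X_3 = 7.
X_5 = max(X_1, X_2) + 2  [with X_1=2, X_2=-1]  = 4
X_6 = -3X_3 + 2X_5 - 1  [with X_3=7, X_5=4]  = -14

-14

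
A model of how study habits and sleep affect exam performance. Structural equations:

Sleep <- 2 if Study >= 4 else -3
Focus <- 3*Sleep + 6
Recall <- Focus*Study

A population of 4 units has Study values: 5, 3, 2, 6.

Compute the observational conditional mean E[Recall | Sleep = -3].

-7.5

Observing Sleep=-3 restricts to units where Sleep's equation naturally yields -3: Study ∈ {3, 2}. In that subpopulation Recall = -9, -6, mean -7.5.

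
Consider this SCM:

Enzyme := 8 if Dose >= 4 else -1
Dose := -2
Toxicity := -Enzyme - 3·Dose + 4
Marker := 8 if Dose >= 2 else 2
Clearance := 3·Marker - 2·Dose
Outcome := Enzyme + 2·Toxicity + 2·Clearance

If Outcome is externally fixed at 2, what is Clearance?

10

do(Outcome=2) replaces the equation Outcome := Enzyme + 2·Toxicity + 2·Clearance with the constant Outcome = 2.
Since Clearance is not a descendant of the intervened variable, it is unaffected.
Marker = 8 if Dose >= 2 else 2  [with Dose=-2]  = 2
Clearance = 3·Marker - 2·Dose  [with Marker=2, Dose=-2]  = 10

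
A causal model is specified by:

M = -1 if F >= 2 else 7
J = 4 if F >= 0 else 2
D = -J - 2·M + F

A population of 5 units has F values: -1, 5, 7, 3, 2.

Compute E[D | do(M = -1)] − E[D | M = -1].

-0.65

Every unit gets M=-1 under the intervention. D values become -1, 3, 5, 1, 0; E[D|do(M=-1)] = 1.6.
Observing M=-1 restricts to units where M's equation naturally yields -1: F ∈ {5, 7, 3, 2}. In that subpopulation D = 3, 5, 1, 0, mean 2.25.
Difference = 1.6 − 2.25 = -0.65.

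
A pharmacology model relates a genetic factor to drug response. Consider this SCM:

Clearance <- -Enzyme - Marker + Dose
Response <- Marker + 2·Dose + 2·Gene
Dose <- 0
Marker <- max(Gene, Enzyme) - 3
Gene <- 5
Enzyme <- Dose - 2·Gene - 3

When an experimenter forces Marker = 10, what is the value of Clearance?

3

Under do(Marker=10), the mechanism Marker <- max(Gene, Enzyme) - 3 is discarded; Marker is fixed at 10.
Enzyme = Dose - 2·Gene - 3  [with Dose=0, Gene=5]  = -13
Clearance = -Enzyme - Marker + Dose  [with Enzyme=-13, Marker=10, Dose=0]  = 3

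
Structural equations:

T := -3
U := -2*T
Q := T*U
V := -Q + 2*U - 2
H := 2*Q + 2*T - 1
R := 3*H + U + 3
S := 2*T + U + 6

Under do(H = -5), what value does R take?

The intervention breaks the incoming arrows to H: H := 2*Q + 2*T - 1 no longer applies, and H = -5.
U = -2*T  [with T=-3]  = 6
R = 3*H + U + 3  [with H=-5, U=6]  = -6

-6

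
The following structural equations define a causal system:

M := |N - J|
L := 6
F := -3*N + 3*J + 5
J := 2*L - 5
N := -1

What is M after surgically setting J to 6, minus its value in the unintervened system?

-1

The intervention breaks the incoming arrows to J: J := 2*L - 5 no longer applies, and J = 6.
M = |N - J|  [with N=-1, J=6]  = 7
Without intervention: J = 2*L - 5  [with L=6]  = 7; M = |N - J|  [with N=-1, J=7]  = 8.
Change = 7 − 8 = -1.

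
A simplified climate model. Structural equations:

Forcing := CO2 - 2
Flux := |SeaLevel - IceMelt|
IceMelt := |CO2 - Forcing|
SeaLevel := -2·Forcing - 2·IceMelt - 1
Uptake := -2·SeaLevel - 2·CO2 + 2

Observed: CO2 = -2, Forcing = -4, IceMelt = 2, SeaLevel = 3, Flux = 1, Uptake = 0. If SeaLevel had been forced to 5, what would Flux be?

3

Intervening sets SeaLevel = 5 and removes its equation (SeaLevel := -2·Forcing - 2·IceMelt - 1).
Forcing = CO2 - 2  [with CO2=-2]  = -4
IceMelt = |CO2 - Forcing|  [with CO2=-2, Forcing=-4]  = 2
Flux = |SeaLevel - IceMelt|  [with SeaLevel=5, IceMelt=2]  = 3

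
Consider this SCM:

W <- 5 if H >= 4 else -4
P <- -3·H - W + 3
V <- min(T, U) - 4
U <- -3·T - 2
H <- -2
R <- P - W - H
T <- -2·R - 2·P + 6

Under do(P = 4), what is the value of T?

do(P=4) replaces the equation P <- -3·H - W + 3 with the constant P = 4.
W = 5 if H >= 4 else -4  [with H=-2]  = -4
R = P - W - H  [with P=4, W=-4, H=-2]  = 10
T = -2·R - 2·P + 6  [with R=10, P=4]  = -22

-22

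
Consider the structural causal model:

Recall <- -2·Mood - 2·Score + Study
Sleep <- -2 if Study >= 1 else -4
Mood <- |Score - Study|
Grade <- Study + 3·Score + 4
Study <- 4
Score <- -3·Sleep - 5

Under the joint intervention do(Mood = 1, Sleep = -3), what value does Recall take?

-6

The joint intervention fixes Mood = 1, Sleep = -3, removing each variable's own equation.
Score = -3·Sleep - 5  [with Sleep=-3]  = 4
Recall = -2·Mood - 2·Score + Study  [with Mood=1, Score=4, Study=4]  = -6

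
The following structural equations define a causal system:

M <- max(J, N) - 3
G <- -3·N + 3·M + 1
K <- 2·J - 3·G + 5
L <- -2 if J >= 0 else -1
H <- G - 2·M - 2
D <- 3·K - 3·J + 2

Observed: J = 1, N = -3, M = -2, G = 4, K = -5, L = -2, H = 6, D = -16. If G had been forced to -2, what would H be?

The intervention breaks the incoming arrows to G: G <- -3·N + 3·M + 1 no longer applies, and G = -2.
M = max(J, N) - 3  [with J=1, N=-3]  = -2
H = G - 2·M - 2  [with G=-2, M=-2]  = 0

0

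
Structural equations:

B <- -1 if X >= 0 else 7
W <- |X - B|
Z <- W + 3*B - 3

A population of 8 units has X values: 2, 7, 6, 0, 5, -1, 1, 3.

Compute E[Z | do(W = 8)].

Under do(W=8), W's equation is replaced by W=8 for every unit. Per-unit Z: 2, 2, 2, 2, 2, 26, 2, 2. Mean = 5.

5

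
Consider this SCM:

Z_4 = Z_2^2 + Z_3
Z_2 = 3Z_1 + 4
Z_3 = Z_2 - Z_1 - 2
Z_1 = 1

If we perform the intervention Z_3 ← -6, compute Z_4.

The intervention breaks the incoming arrows to Z_3: Z_3 = Z_2 - Z_1 - 2 no longer applies, and Z_3 = -6.
Z_2 = 3Z_1 + 4  [with Z_1=1]  = 7
Z_4 = Z_2^2 + Z_3  [with Z_2=7, Z_3=-6]  = 43

43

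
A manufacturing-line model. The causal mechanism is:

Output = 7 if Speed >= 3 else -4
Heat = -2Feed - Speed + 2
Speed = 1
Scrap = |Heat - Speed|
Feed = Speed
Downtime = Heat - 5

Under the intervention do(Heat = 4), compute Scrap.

3

The intervention breaks the incoming arrows to Heat: Heat = -2Feed - Speed + 2 no longer applies, and Heat = 4.
Scrap = |Heat - Speed|  [with Heat=4, Speed=1]  = 3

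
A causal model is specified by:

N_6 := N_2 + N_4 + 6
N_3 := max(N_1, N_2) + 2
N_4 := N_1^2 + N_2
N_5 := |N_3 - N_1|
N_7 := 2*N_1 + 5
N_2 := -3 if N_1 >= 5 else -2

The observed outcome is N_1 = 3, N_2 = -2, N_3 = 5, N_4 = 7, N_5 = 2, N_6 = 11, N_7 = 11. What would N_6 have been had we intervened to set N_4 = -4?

Under do(N_4=-4), the mechanism N_4 := N_1^2 + N_2 is discarded; N_4 is fixed at -4.
N_2 = -3 if N_1 >= 5 else -2  [with N_1=3]  = -2
N_6 = N_2 + N_4 + 6  [with N_2=-2, N_4=-4]  = 0

0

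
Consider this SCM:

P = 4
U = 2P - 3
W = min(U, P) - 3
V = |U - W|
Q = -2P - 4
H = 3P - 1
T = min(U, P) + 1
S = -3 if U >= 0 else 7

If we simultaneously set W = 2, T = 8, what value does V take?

The joint intervention fixes W = 2, T = 8, removing each variable's own equation.
U = 2P - 3  [with P=4]  = 5
V = |U - W|  [with U=5, W=2]  = 3

3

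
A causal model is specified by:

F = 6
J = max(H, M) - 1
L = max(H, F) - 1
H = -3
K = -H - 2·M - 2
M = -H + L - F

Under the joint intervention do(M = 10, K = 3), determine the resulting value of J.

Setting M = 10, K = 3 by intervention discards those variables' equations.
J = max(H, M) - 1  [with H=-3, M=10]  = 9

9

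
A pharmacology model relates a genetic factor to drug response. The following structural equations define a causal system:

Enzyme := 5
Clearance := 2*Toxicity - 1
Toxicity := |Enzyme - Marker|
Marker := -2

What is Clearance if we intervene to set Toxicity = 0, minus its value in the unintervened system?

The intervention breaks the incoming arrows to Toxicity: Toxicity := |Enzyme - Marker| no longer applies, and Toxicity = 0.
Clearance = 2*Toxicity - 1  [with Toxicity=0]  = -1
Without intervention: Toxicity = |Enzyme - Marker|  [with Enzyme=5, Marker=-2]  = 7; Clearance = 2*Toxicity - 1  [with Toxicity=7]  = 13.
Change = -1 − 13 = -14.

-14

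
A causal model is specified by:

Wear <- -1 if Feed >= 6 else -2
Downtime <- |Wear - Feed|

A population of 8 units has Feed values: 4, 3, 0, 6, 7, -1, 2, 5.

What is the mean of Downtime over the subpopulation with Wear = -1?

7.5

E[Downtime|Wear=-1] averages over only the 2 units with Wear=-1 (Feed = 6, 7): Downtime = 7, 8, mean 7.5.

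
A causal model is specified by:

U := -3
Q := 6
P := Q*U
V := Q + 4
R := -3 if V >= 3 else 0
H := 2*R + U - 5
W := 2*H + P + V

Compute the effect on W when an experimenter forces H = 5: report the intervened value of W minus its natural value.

Intervening sets H = 5 and removes its equation (H := 2*R + U - 5).
P = Q*U  [with Q=6, U=-3]  = -18
V = Q + 4  [with Q=6]  = 10
W = 2*H + P + V  [with H=5, P=-18, V=10]  = 2
Without intervention: P = Q*U  [with Q=6, U=-3]  = -18; V = Q + 4  [with Q=6]  = 10; R = -3 if V >= 3 else 0  [with V=10]  = -3; H = 2*R + U - 5  [with R=-3, U=-3]  = -14; W = 2*H + P + V  [with H=-14, P=-18, V=10]  = -36.
Change = 2 − (-36) = 38.

38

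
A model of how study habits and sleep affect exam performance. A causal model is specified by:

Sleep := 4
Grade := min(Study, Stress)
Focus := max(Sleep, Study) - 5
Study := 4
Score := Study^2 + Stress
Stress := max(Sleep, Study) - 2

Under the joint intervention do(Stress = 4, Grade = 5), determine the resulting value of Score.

The joint intervention fixes Stress = 4, Grade = 5, removing each variable's own equation.
Score = Study^2 + Stress  [with Study=4, Stress=4]  = 20

20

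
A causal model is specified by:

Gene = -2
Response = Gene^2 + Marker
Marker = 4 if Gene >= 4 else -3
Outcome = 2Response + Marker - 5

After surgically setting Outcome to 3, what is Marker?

The intervention breaks the incoming arrows to Outcome: Outcome = 2Response + Marker - 5 no longer applies, and Outcome = 3.
Since Marker is not a descendant of the intervened variable, it is unaffected.
Marker = 4 if Gene >= 4 else -3  [with Gene=-2]  = -3

-3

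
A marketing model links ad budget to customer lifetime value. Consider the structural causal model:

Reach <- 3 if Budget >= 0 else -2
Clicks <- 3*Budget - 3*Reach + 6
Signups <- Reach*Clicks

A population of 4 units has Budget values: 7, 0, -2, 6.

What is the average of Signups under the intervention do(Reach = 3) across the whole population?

do(Reach=3) breaks Reach's dependence on Budget. With Reach=3 fixed, Signups across the units is 54, -9, -27, 45, mean 15.75.

15.75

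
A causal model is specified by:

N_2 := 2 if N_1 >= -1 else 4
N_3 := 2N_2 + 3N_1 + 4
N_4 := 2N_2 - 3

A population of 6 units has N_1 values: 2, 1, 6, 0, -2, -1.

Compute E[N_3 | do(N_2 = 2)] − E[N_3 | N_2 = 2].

-1.8

Every unit gets N_2=2 under the intervention. N_3 values become 14, 11, 26, 8, 2, 5; E[N_3|do(N_2=2)] = 11.
Conditioning on N_2=2 selects the 5 unit(s) with N_1 ∈ {2, 1, 6, 0, -1}. Their N_3 values: 14, 11, 26, 8, 5. Mean = 12.8.
Difference = 11 − 12.8 = -1.8.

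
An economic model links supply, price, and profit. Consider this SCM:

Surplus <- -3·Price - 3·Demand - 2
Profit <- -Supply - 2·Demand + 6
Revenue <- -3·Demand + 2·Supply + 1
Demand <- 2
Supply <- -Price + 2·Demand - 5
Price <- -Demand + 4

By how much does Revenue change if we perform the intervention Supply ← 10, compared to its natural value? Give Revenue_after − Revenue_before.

The intervention breaks the incoming arrows to Supply: Supply <- -Price + 2·Demand - 5 no longer applies, and Supply = 10.
Revenue = -3·Demand + 2·Supply + 1  [with Demand=2, Supply=10]  = 15
Without intervention: Price = -Demand + 4  [with Demand=2]  = 2; Supply = -Price + 2·Demand - 5  [with Price=2, Demand=2]  = -3; Revenue = -3·Demand + 2·Supply + 1  [with Demand=2, Supply=-3]  = -11.
Change = 15 − (-11) = 26.

26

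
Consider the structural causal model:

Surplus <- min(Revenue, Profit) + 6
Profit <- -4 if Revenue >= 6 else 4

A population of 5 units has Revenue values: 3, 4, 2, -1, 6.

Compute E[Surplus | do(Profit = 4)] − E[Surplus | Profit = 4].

Under do(Profit=4), Profit's equation is replaced by Profit=4 for every unit. Per-unit Surplus: 9, 10, 8, 5, 10. Mean = 8.4.
Conditioning on Profit=4 selects the 4 unit(s) with Revenue ∈ {3, 4, 2, -1}. Their Surplus values: 9, 10, 8, 5. Mean = 8.
Difference = 8.4 − 8 = 0.4.

0.4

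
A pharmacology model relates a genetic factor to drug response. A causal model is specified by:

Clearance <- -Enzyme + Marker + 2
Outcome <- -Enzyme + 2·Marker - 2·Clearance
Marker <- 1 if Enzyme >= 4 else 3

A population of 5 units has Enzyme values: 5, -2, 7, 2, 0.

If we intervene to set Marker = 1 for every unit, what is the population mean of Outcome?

-1.6

Every unit gets Marker=1 under the intervention. Outcome values become 1, -6, 3, -2, -4; E[Outcome|do(Marker=1)] = -1.6.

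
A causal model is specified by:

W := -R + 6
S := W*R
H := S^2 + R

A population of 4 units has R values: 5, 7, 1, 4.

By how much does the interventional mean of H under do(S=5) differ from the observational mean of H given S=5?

1.25

do(S=5) breaks S's dependence on R. With S=5 fixed, H across the units is 30, 32, 26, 29, mean 29.25.
Conditioning on S=5 selects the 2 unit(s) with R ∈ {5, 1}. Their H values: 30, 26. Mean = 28.
Difference = 29.25 − 28 = 1.25.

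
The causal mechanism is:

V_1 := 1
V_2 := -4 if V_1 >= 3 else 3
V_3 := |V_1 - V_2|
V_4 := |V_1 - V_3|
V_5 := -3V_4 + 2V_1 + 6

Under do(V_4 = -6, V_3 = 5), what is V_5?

The joint intervention fixes V_4 = -6, V_3 = 5, removing each variable's own equation.
V_5 = -3V_4 + 2V_1 + 6  [with V_4=-6, V_1=1]  = 26

26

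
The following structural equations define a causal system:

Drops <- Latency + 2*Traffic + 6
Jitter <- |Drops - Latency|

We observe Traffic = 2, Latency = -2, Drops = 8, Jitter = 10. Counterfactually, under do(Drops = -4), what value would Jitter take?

The intervention breaks the incoming arrows to Drops: Drops <- Latency + 2*Traffic + 6 no longer applies, and Drops = -4.
Jitter = |Drops - Latency|  [with Drops=-4, Latency=-2]  = 2

2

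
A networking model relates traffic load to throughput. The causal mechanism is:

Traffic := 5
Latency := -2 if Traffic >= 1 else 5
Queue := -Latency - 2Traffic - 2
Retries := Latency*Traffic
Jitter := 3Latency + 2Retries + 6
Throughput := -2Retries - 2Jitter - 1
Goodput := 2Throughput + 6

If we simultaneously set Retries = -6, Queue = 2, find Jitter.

-12

The joint intervention fixes Retries = -6, Queue = 2, removing each variable's own equation.
Latency = -2 if Traffic >= 1 else 5  [with Traffic=5]  = -2
Jitter = 3Latency + 2Retries + 6  [with Latency=-2, Retries=-6]  = -12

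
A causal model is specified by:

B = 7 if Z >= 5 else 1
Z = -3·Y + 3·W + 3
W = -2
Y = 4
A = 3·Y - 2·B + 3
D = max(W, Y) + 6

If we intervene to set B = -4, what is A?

The intervention breaks the incoming arrows to B: B = 7 if Z >= 5 else 1 no longer applies, and B = -4.
A = 3·Y - 2·B + 3  [with Y=4, B=-4]  = 23

23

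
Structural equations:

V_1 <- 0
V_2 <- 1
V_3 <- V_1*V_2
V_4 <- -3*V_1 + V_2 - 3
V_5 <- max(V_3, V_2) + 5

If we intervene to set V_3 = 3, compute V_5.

do(V_3=3) replaces the equation V_3 <- V_1*V_2 with the constant V_3 = 3.
V_5 = max(V_3, V_2) + 5  [with V_3=3, V_2=1]  = 8

8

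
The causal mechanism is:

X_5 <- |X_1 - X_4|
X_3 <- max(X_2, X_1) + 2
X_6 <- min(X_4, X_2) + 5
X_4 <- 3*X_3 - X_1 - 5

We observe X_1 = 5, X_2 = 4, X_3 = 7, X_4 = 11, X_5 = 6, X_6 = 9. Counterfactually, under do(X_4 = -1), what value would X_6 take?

Under do(X_4=-1), the mechanism X_4 <- 3*X_3 - X_1 - 5 is discarded; X_4 is fixed at -1.
X_6 = min(X_4, X_2) + 5  [with X_4=-1, X_2=4]  = 4

4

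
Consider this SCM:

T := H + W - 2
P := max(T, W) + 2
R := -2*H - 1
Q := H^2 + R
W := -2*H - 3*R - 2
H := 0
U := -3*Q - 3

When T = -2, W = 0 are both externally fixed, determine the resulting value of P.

Setting T = -2, W = 0 by intervention discards those variables' equations.
P = max(T, W) + 2  [with T=-2, W=0]  = 2

2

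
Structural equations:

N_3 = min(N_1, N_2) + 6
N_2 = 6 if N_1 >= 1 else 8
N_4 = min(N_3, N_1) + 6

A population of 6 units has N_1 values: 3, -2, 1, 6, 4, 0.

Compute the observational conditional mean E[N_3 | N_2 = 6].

E[N_3|N_2=6] averages over only the 4 units with N_2=6 (N_1 = 3, 1, 6, 4): N_3 = 9, 7, 12, 10, mean 9.5.

9.5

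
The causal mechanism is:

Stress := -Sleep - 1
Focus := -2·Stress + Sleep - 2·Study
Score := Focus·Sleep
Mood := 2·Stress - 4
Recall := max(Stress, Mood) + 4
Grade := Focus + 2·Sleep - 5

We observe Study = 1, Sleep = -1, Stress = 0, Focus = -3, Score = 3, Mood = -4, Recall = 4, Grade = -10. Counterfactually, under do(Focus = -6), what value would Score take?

6

Intervening sets Focus = -6 and removes its equation (Focus := -2·Stress + Sleep - 2·Study).
Score = Focus·Sleep  [with Focus=-6, Sleep=-1]  = 6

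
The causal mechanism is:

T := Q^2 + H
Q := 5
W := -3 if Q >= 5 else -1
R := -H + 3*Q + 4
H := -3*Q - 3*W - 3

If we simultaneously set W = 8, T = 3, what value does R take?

61

Setting W = 8, T = 3 by intervention discards those variables' equations.
H = -3*Q - 3*W - 3  [with Q=5, W=8]  = -42
R = -H + 3*Q + 4  [with H=-42, Q=5]  = 61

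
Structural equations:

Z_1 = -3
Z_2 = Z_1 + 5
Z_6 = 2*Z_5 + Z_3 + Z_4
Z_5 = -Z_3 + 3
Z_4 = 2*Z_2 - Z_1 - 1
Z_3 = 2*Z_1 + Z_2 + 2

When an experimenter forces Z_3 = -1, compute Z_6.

The intervention breaks the incoming arrows to Z_3: Z_3 = 2*Z_1 + Z_2 + 2 no longer applies, and Z_3 = -1.
Z_2 = Z_1 + 5  [with Z_1=-3]  = 2
Z_4 = 2*Z_2 - Z_1 - 1  [with Z_2=2, Z_1=-3]  = 6
Z_5 = -Z_3 + 3  [with Z_3=-1]  = 4
Z_6 = 2*Z_5 + Z_3 + Z_4  [with Z_5=4, Z_3=-1, Z_4=6]  = 13

13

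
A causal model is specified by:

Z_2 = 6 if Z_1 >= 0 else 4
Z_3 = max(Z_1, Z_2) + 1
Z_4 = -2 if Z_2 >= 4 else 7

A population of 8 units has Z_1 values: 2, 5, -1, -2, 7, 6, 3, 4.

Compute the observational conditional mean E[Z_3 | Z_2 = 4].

Observing Z_2=4 restricts to units where Z_2's equation naturally yields 4: Z_1 ∈ {-1, -2}. In that subpopulation Z_3 = 5, 5, mean 5.

5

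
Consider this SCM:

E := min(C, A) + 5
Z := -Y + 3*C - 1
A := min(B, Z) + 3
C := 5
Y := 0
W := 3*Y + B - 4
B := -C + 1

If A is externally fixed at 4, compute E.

9

Under do(A=4), the mechanism A := min(B, Z) + 3 is discarded; A is fixed at 4.
E = min(C, A) + 5  [with C=5, A=4]  = 9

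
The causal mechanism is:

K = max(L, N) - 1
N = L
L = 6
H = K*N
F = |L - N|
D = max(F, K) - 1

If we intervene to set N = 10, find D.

8

Under do(N=10), the mechanism N = L is discarded; N is fixed at 10.
K = max(L, N) - 1  [with L=6, N=10]  = 9
F = |L - N|  [with L=6, N=10]  = 4
D = max(F, K) - 1  [with F=4, K=9]  = 8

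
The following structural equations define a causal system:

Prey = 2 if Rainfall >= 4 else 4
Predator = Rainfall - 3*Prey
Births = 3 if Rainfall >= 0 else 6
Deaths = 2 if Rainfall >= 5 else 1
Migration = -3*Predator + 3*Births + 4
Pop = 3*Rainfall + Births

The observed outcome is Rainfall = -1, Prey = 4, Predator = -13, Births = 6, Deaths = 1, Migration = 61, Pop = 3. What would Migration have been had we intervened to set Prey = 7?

88

Under do(Prey=7), the mechanism Prey = 2 if Rainfall >= 4 else 4 is discarded; Prey is fixed at 7.
Predator = Rainfall - 3*Prey  [with Rainfall=-1, Prey=7]  = -22
Births = 3 if Rainfall >= 0 else 6  [with Rainfall=-1]  = 6
Migration = -3*Predator + 3*Births + 4  [with Predator=-22, Births=6]  = 88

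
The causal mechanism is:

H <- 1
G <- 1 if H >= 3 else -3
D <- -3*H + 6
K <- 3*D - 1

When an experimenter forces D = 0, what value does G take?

-3

The intervention breaks the incoming arrows to D: D <- -3*H + 6 no longer applies, and D = 0.
Since G is not a descendant of the intervened variable, it is unaffected.
G = 1 if H >= 3 else -3  [with H=1]  = -3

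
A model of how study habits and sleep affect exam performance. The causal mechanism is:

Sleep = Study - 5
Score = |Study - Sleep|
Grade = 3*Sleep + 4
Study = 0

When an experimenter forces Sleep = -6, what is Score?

The intervention breaks the incoming arrows to Sleep: Sleep = Study - 5 no longer applies, and Sleep = -6.
Score = |Study - Sleep|  [with Study=0, Sleep=-6]  = 6

6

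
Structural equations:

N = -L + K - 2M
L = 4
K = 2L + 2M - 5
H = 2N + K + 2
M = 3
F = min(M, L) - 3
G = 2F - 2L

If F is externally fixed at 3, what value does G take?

-2

The intervention breaks the incoming arrows to F: F = min(M, L) - 3 no longer applies, and F = 3.
G = 2F - 2L  [with F=3, L=4]  = -2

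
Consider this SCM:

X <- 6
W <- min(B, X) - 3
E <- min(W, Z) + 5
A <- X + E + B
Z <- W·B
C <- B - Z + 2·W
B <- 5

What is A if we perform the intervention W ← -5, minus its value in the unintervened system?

-27

The intervention breaks the incoming arrows to W: W <- min(B, X) - 3 no longer applies, and W = -5.
Z = W·B  [with W=-5, B=5]  = -25
E = min(W, Z) + 5  [with W=-5, Z=-25]  = -20
A = X + E + B  [with X=6, E=-20, B=5]  = -9
Without intervention: W = min(B, X) - 3  [with B=5, X=6]  = 2; Z = W·B  [with W=2, B=5]  = 10; E = min(W, Z) + 5  [with W=2, Z=10]  = 7; A = X + E + B  [with X=6, E=7, B=5]  = 18.
Change = -9 − 18 = -27.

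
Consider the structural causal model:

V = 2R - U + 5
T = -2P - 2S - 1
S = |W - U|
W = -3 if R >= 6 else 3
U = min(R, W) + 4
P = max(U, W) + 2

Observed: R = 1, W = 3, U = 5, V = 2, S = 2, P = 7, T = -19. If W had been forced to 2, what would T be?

-21

Under do(W=2), the mechanism W = -3 if R >= 6 else 3 is discarded; W is fixed at 2.
U = min(R, W) + 4  [with R=1, W=2]  = 5
S = |W - U|  [with W=2, U=5]  = 3
P = max(U, W) + 2  [with U=5, W=2]  = 7
T = -2P - 2S - 1  [with P=7, S=3]  = -21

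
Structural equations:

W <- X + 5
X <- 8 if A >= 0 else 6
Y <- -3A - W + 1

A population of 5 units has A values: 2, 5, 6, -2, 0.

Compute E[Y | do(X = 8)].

-18.6

The intervention sets X=8 in all 5 units regardless of A. Recomputing Y per unit gives -18, -27, -30, -6, -12; average -18.6.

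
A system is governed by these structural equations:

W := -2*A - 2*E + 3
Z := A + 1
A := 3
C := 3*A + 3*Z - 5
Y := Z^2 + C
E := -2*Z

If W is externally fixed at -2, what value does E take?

do(W=-2) replaces the equation W := -2*A - 2*E + 3 with the constant W = -2.
E is not downstream of the intervention, so its value is determined by the original equations.
Z = A + 1  [with A=3]  = 4
E = -2*Z  [with Z=4]  = -8

-8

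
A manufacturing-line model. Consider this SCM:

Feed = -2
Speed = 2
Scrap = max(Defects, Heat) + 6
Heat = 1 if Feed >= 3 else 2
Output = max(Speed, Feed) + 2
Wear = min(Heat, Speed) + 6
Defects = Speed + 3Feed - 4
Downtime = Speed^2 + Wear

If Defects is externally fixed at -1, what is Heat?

2

do(Defects=-1) replaces the equation Defects = Speed + 3Feed - 4 with the constant Defects = -1.
Heat is not downstream of the intervention, so its value is determined by the original equations.
Heat = 1 if Feed >= 3 else 2  [with Feed=-2]  = 2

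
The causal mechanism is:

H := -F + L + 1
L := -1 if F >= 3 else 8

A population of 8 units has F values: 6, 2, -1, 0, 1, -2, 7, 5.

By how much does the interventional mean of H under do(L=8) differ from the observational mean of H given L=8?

-2.25

The intervention sets L=8 in all 8 units regardless of F. Recomputing H per unit gives 3, 7, 10, 9, 8, 11, 2, 4; average 6.75.
Conditioning on L=8 selects the 5 unit(s) with F ∈ {2, -1, 0, 1, -2}. Their H values: 7, 10, 9, 8, 11. Mean = 9.
Difference = 6.75 − 9 = -2.25.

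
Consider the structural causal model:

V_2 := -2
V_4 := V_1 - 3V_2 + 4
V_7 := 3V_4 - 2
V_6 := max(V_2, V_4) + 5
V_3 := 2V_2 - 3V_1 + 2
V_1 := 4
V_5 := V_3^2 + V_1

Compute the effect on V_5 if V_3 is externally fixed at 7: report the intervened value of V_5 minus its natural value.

-147

do(V_3=7) replaces the equation V_3 := 2V_2 - 3V_1 + 2 with the constant V_3 = 7.
V_5 = V_3^2 + V_1  [with V_3=7, V_1=4]  = 53
Without intervention: V_3 = 2V_2 - 3V_1 + 2  [with V_2=-2, V_1=4]  = -14; V_5 = V_3^2 + V_1  [with V_3=-14, V_1=4]  = 200.
Change = 53 − 200 = -147.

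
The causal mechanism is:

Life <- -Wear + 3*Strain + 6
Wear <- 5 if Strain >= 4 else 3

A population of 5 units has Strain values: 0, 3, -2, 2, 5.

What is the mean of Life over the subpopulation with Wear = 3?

Conditioning on Wear=3 selects the 4 unit(s) with Strain ∈ {0, 3, -2, 2}. Their Life values: 3, 12, -3, 9. Mean = 5.25.

5.25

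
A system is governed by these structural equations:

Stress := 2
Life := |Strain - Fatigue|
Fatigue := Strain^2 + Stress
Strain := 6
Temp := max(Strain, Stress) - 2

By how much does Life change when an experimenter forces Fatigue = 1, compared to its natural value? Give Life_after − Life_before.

-27

Intervening sets Fatigue = 1 and removes its equation (Fatigue := Strain^2 + Stress).
Life = |Strain - Fatigue|  [with Strain=6, Fatigue=1]  = 5
Without intervention: Fatigue = Strain^2 + Stress  [with Strain=6, Stress=2]  = 38; Life = |Strain - Fatigue|  [with Strain=6, Fatigue=38]  = 32.
Change = 5 − 32 = -27.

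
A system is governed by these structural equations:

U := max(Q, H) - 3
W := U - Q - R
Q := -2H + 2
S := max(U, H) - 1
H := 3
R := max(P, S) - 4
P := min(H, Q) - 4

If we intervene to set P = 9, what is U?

0

Under do(P=9), the mechanism P := min(H, Q) - 4 is discarded; P is fixed at 9.
Since U is not a descendant of the intervened variable, it is unaffected.
Q = -2H + 2  [with H=3]  = -4
U = max(Q, H) - 3  [with Q=-4, H=3]  = 0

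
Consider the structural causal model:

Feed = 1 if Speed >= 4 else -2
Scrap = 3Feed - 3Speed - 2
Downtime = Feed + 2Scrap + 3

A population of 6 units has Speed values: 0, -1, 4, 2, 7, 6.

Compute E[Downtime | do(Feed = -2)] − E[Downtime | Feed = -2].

do(Feed=-2) breaks Feed's dependence on Speed. With Feed=-2 fixed, Downtime across the units is -15, -9, -39, -27, -57, -51, mean -33.
Observing Feed=-2 restricts to units where Feed's equation naturally yields -2: Speed ∈ {0, -1, 2}. In that subpopulation Downtime = -15, -9, -27, mean -17.
Difference = -33 − (-17) = -16.

-16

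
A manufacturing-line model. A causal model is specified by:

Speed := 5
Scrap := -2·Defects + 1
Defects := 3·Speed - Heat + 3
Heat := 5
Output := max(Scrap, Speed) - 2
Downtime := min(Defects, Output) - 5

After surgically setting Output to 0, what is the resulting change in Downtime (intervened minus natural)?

-3

The intervention breaks the incoming arrows to Output: Output := max(Scrap, Speed) - 2 no longer applies, and Output = 0.
Defects = 3·Speed - Heat + 3  [with Speed=5, Heat=5]  = 13
Downtime = min(Defects, Output) - 5  [with Defects=13, Output=0]  = -5
Without intervention: Defects = 3·Speed - Heat + 3  [with Speed=5, Heat=5]  = 13; Scrap = -2·Defects + 1  [with Defects=13]  = -25; Output = max(Scrap, Speed) - 2  [with Scrap=-25, Speed=5]  = 3; Downtime = min(Defects, Output) - 5  [with Defects=13, Output=3]  = -2.
Change = -5 − (-2) = -3.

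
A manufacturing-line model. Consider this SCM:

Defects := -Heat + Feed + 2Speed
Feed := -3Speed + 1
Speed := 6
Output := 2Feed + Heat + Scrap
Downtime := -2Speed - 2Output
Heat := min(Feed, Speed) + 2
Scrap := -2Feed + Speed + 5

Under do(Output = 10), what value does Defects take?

do(Output=10) replaces the equation Output := 2Feed + Heat + Scrap with the constant Output = 10.
No directed path runs from Output to Defects, so Defects keeps its natural value.
Feed = -3Speed + 1  [with Speed=6]  = -17
Heat = min(Feed, Speed) + 2  [with Feed=-17, Speed=6]  = -15
Defects = -Heat + Feed + 2Speed  [with Heat=-15, Feed=-17, Speed=6]  = 10

10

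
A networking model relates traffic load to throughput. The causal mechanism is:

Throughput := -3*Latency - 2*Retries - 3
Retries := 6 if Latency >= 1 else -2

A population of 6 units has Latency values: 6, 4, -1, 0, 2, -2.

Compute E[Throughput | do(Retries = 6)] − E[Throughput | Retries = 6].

7.5

Under do(Retries=6), Retries's equation is replaced by Retries=6 for every unit. Per-unit Throughput: -33, -27, -12, -15, -21, -9. Mean = -19.5.
Conditioning on Retries=6 selects the 3 unit(s) with Latency ∈ {6, 4, 2}. Their Throughput values: -33, -27, -21. Mean = -27.
Difference = -19.5 − (-27) = 7.5.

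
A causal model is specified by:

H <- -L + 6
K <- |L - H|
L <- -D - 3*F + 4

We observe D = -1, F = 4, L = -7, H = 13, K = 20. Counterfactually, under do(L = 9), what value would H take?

The intervention breaks the incoming arrows to L: L <- -D - 3*F + 4 no longer applies, and L = 9.
H = -L + 6  [with L=9]  = -3

-3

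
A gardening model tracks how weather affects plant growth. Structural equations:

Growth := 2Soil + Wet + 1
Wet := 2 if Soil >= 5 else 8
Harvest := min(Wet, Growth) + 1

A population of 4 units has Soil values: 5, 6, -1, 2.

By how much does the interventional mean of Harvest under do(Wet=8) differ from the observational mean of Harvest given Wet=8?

0.25

The intervention sets Wet=8 in all 4 units regardless of Soil. Recomputing Harvest per unit gives 9, 9, 8, 9; average 8.75.
E[Harvest|Wet=8] averages over only the 2 units with Wet=8 (Soil = -1, 2): Harvest = 8, 9, mean 8.5.
Difference = 8.75 − 8.5 = 0.25.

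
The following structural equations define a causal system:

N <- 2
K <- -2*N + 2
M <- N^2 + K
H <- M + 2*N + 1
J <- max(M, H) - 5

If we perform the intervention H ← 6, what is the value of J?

1

Intervening sets H = 6 and removes its equation (H <- M + 2*N + 1).
K = -2*N + 2  [with N=2]  = -2
M = N^2 + K  [with N=2, K=-2]  = 2
J = max(M, H) - 5  [with M=2, H=6]  = 1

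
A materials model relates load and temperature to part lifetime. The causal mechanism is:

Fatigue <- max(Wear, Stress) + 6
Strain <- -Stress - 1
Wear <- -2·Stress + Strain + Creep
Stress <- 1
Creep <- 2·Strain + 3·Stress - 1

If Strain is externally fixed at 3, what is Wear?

9

Under do(Strain=3), the mechanism Strain <- -Stress - 1 is discarded; Strain is fixed at 3.
Creep = 2·Strain + 3·Stress - 1  [with Strain=3, Stress=1]  = 8
Wear = -2·Stress + Strain + Creep  [with Stress=1, Strain=3, Creep=8]  = 9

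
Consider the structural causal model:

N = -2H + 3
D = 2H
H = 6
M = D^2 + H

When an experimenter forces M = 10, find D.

Under do(M=10), the mechanism M = D^2 + H is discarded; M is fixed at 10.
Since D is not a descendant of the intervened variable, it is unaffected.
D = 2H  [with H=6]  = 12

12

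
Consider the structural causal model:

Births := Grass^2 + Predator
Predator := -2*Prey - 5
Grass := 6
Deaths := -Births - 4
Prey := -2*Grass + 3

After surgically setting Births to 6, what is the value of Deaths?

-10

Intervening sets Births = 6 and removes its equation (Births := Grass^2 + Predator).
Deaths = -Births - 4  [with Births=6]  = -10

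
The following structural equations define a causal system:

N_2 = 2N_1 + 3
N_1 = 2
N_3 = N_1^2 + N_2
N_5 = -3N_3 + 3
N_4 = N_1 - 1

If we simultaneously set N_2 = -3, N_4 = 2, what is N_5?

Setting N_2 = -3, N_4 = 2 by intervention discards those variables' equations.
N_3 = N_1^2 + N_2  [with N_1=2, N_2=-3]  = 1
N_5 = -3N_3 + 3  [with N_3=1]  = 0

0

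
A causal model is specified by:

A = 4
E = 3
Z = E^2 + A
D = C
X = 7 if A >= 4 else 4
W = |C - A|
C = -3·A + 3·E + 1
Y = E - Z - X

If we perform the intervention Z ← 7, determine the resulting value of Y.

-11

The intervention breaks the incoming arrows to Z: Z = E^2 + A no longer applies, and Z = 7.
X = 7 if A >= 4 else 4  [with A=4]  = 7
Y = E - Z - X  [with E=3, Z=7, X=7]  = -11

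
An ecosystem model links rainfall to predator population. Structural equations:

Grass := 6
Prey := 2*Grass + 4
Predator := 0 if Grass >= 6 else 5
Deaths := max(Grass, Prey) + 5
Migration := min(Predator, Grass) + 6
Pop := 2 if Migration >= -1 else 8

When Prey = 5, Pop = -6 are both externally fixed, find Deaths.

The joint intervention fixes Prey = 5, Pop = -6, removing each variable's own equation.
Deaths = max(Grass, Prey) + 5  [with Grass=6, Prey=5]  = 11

11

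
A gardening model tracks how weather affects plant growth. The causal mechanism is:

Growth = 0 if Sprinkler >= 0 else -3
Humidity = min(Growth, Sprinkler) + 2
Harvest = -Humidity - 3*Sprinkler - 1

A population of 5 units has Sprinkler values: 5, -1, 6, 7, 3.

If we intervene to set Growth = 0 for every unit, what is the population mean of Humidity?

Every unit gets Growth=0 under the intervention. Humidity values become 2, 1, 2, 2, 2; E[Humidity|do(Growth=0)] = 1.8.

1.8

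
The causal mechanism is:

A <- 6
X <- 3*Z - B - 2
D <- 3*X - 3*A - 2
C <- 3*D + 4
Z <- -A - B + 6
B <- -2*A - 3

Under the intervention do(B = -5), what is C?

Under do(B=-5), the mechanism B <- -2*A - 3 is discarded; B is fixed at -5.
Z = -A - B + 6  [with A=6, B=-5]  = 5
X = 3*Z - B - 2  [with Z=5, B=-5]  = 18
D = 3*X - 3*A - 2  [with X=18, A=6]  = 34
C = 3*D + 4  [with D=34]  = 106

106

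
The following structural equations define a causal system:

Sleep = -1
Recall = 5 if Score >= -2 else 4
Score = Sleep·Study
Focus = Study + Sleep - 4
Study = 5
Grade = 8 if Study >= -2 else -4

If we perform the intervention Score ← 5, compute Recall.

5

Intervening sets Score = 5 and removes its equation (Score = Sleep·Study).
Recall = 5 if Score >= -2 else 4  [with Score=5]  = 5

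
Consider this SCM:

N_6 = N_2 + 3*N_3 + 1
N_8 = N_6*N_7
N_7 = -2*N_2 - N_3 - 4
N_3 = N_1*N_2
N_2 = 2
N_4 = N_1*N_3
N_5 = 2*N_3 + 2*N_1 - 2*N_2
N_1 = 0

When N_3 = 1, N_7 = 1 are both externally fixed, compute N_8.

6

Under do(N_3 = 1, N_7 = 1), each intervened variable's structural equation is replaced by its fixed value.
N_6 = N_2 + 3*N_3 + 1  [with N_2=2, N_3=1]  = 6
N_8 = N_6*N_7  [with N_6=6, N_7=1]  = 6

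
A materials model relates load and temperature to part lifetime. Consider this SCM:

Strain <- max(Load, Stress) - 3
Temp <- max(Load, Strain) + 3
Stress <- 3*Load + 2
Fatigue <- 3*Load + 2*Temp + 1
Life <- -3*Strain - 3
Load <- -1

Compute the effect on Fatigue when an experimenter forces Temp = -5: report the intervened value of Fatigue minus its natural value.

-14

Intervening sets Temp = -5 and removes its equation (Temp <- max(Load, Strain) + 3).
Fatigue = 3*Load + 2*Temp + 1  [with Load=-1, Temp=-5]  = -12
Without intervention: Stress = 3*Load + 2  [with Load=-1]  = -1; Strain = max(Load, Stress) - 3  [with Load=-1, Stress=-1]  = -4; Temp = max(Load, Strain) + 3  [with Load=-1, Strain=-4]  = 2; Fatigue = 3*Load + 2*Temp + 1  [with Load=-1, Temp=2]  = 2.
Change = -12 − 2 = -14.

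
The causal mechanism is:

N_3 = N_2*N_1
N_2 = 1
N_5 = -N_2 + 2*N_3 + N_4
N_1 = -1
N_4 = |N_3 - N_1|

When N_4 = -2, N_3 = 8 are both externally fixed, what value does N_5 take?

13

The joint intervention fixes N_4 = -2, N_3 = 8, removing each variable's own equation.
N_5 = -N_2 + 2*N_3 + N_4  [with N_2=1, N_3=8, N_4=-2]  = 13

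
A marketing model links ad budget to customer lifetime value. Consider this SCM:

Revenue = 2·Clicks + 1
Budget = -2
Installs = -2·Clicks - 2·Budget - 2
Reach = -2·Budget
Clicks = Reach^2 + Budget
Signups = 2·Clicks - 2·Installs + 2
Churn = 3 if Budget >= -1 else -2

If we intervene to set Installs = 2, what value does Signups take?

26

Intervening sets Installs = 2 and removes its equation (Installs = -2·Clicks - 2·Budget - 2).
Reach = -2·Budget  [with Budget=-2]  = 4
Clicks = Reach^2 + Budget  [with Reach=4, Budget=-2]  = 14
Signups = 2·Clicks - 2·Installs + 2  [with Clicks=14, Installs=2]  = 26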